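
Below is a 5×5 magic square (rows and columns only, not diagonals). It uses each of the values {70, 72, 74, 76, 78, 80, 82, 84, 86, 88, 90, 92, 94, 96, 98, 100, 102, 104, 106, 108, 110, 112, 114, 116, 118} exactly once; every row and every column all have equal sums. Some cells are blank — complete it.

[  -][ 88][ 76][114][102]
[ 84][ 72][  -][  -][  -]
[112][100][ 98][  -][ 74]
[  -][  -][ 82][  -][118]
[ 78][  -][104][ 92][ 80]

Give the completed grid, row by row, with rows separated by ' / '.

90 88 76 114 102 / 84 72 110 108 96 / 112 100 98 86 74 / 106 94 82 70 118 / 78 116 104 92 80

The 25 entries sum to 2350, so each line sums to 2350/5 = 470.
Row 1 needs 470; the known cells sum to 380, so (1,1) = 90.
Using row 3: 112 + 100 + 98 + 74 + ? → (3,4) = 470 − 384 = 86.
The remaining cell in row 5 is (5,2) = 470 − 354 = 116.
The remaining cell in column 1 is (4,1) = 470 − 364 = 106.
The remaining cell in column 2 is (4,2) = 470 − 376 = 94.
The remaining cell in column 3 is (2,3) = 470 − 360 = 110.
Column 5 must total 470; the given cells sum to 374, so (2,5) = 96.
The remaining cell in row 2 is (2,4) = 470 − 362 = 108.
From row 4, 470 − (106 + 94 + 82 + 118) gives (4,4) = 70.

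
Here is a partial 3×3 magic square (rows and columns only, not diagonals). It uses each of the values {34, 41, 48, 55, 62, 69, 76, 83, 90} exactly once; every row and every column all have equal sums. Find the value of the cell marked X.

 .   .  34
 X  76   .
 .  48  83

41

The 9 entries sum to 558, so each line sums to 558/3 = 186.
Row 3 needs 186; the known cells sum to 131, so (3,1) = 55.
The remaining cell in column 2 is (1,2) = 186 − 124 = 62.
Using column 3: 34 + 83 + ? → (2,3) = 186 − 117 = 69.
Row 1 needs 186; the known cells sum to 96, so (1,1) = 90.
Using row 2: 76 + 69 + ? → (2,1) = 186 − 145 = 41.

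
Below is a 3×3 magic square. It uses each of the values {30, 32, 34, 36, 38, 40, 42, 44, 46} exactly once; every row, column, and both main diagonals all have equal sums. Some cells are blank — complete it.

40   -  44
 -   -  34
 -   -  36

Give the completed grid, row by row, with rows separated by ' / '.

The 9 entries sum to 342, so each line sums to 342/3 = 114.
The remaining cell in row 1 is (1,2) = 114 − 84 = 30.
Main diagonal: 40 + 36 + ? = 114, so (2,2) = 38.
Anti-diagonal must total 114; the given cells sum to 82, so (3,1) = 32.
The remaining cell in row 2 is (2,1) = 114 − 72 = 42.
Row 3 needs 114; the known cells sum to 68, so (3,2) = 46.

40 30 44 / 42 38 34 / 32 46 36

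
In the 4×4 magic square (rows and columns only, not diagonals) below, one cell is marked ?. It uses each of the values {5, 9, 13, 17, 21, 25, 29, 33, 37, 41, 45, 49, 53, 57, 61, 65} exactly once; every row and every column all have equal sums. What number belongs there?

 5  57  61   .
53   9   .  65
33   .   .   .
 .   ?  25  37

29

The 16 entries sum to 560, so each line sums to 560/4 = 140.
The remaining cell in row 1 is (1,4) = 140 − 123 = 17.
Using row 2: 53 + 9 + 65 + ? → (2,3) = 140 − 127 = 13.
The remaining cell in column 1 is (4,1) = 140 − 91 = 49.
From column 3, 140 − (61 + 13 + 25) gives (3,3) = 41.
Using column 4: 17 + 65 + 37 + ? → (3,4) = 140 − 119 = 21.
Row 3 must total 140; the given cells sum to 95, so (3,2) = 45.
From row 4, 140 − (49 + 25 + 37) gives (4,2) = 29.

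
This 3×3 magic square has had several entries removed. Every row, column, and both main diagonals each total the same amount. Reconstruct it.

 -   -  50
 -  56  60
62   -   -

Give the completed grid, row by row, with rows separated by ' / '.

Anti-diagonal is already complete: 50 + 56 + 62 = 168, so that is the magic constant.
Row 2: 56 + 60 + ? = 168, so (2,1) = 52.
Column 1: 52 + 62 + ? = 168, so (1,1) = 54.
From column 3, 168 − (50 + 60) gives (3,3) = 58.
Using row 1: 54 + 50 + ? → (1,2) = 168 − 104 = 64.
From row 3, 168 − (62 + 58) gives (3,2) = 48.

54 64 50 / 52 56 60 / 62 48 58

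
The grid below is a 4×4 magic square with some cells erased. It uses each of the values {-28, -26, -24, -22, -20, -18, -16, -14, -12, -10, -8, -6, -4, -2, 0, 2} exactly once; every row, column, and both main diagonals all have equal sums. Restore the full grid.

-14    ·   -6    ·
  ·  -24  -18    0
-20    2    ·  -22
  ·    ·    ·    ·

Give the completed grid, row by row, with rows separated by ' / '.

The 16 entries sum to -208, so each line sums to -208/4 = -52.
Using row 2: -24 + (-18) + 0 + ? → (2,1) = -52 − (-42) = -10.
Row 3 must total -52; the given cells sum to -40, so (3,3) = -12.
Column 1 must total -52; the given cells sum to -44, so (4,1) = -8.
Column 3 needs -52; the known cells sum to -36, so (4,3) = -16.
Main diagonal needs -52; the known cells sum to -50, so (4,4) = -2.
Anti-diagonal: -18 + 2 + (-8) + ? = -52, so (1,4) = -28.
From row 1, -52 − (-14 + (-6) + (-28)) gives (1,2) = -4.
Using row 4: -8 + (-16) + (-2) + ? → (4,2) = -52 − (-26) = -26.

-14 -4 -6 -28 / -10 -24 -18 0 / -20 2 -12 -22 / -8 -26 -16 -2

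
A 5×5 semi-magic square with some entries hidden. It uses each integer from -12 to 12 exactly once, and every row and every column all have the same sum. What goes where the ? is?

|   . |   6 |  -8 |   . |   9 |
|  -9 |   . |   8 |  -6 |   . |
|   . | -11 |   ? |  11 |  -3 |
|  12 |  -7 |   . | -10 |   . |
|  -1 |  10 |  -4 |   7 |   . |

The entries are -12 through 12, which sum to 0, so each line sums to 0/5 = 0.
The remaining cell in row 5 is (5,5) = 0 − 12 = -12.
From column 2, 0 − (6 + (-11) + (-7) + 10) gives (2,2) = 2.
Using column 4: -6 + 11 + (-10) + 7 + ? → (1,4) = 0 − 2 = -2.
Row 1 must total 0; the given cells sum to 5, so (1,1) = -5.
From row 2, 0 − (-9 + 2 + 8 + (-6)) gives (2,5) = 5.
Column 1 must total 0; the given cells sum to -3, so (3,1) = 3.
Column 5 needs 0; the known cells sum to -1, so (4,5) = 1.
Row 3 needs 0; the known cells sum to 0, so (3,3) = 0.

0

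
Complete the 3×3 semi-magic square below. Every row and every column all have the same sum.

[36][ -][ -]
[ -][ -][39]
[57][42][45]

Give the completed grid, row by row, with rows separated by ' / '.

Row 3 is already complete: 57 + 42 + 45 = 144, so that is the magic constant.
Column 1: 36 + 57 + ? = 144, so (2,1) = 51.
Column 3 must total 144; the given cells sum to 84, so (1,3) = 60.
From row 1, 144 − (36 + 60) gives (1,2) = 48.
Row 2 must total 144; the given cells sum to 90, so (2,2) = 54.

36 48 60 / 51 54 39 / 57 42 45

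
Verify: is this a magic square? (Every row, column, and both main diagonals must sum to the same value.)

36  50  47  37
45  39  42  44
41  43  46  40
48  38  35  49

Yes

Row 1: 36 + 50 + 47 + 37 = 170.
Row 2: 45 + 39 + 42 + 44 = 170.
Row 3: 41 + 43 + 46 + 40 = 170.
Row 4: 48 + 38 + 35 + 49 = 170.
Column 1: 36 + 45 + 41 + 48 = 170.
Column 2: 50 + 39 + 43 + 38 = 170.
Column 3: 47 + 42 + 46 + 35 = 170.
Column 4: 37 + 44 + 40 + 49 = 170.
Main diagonal: 36 + 39 + 46 + 49 = 170.
Anti-diagonal: 37 + 42 + 43 + 48 = 170.
All lines sum to 170.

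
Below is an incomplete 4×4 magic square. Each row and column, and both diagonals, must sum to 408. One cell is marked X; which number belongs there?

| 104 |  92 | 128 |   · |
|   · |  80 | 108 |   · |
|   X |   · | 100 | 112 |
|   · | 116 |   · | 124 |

76

The remaining cell in row 1 is (1,4) = 408 − 324 = 84.
The remaining cell in column 2 is (3,2) = 408 − 288 = 120.
From column 3, 408 − (128 + 108 + 100) gives (4,3) = 72.
Using column 4: 84 + 112 + 124 + ? → (2,4) = 408 − 320 = 88.
Using anti-diagonal: 84 + 108 + 120 + ? → (4,1) = 408 − 312 = 96.
From row 2, 408 − (80 + 108 + 88) gives (2,1) = 132.
From row 3, 408 − (120 + 100 + 112) gives (3,1) = 76.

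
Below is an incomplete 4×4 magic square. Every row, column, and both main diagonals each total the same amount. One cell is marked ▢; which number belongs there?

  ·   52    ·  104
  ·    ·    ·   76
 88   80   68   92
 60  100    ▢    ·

Row 3 is complete and sums to 328; that is the magic constant.
Column 2 needs 328; the known cells sum to 232, so (2,2) = 96.
Column 4 needs 328; the known cells sum to 272, so (4,4) = 56.
From main diagonal, 328 − (96 + 68 + 56) gives (1,1) = 108.
Anti-diagonal must total 328; the given cells sum to 244, so (2,3) = 84.
Using row 1: 108 + 52 + 104 + ? → (1,3) = 328 − 264 = 64.
Row 2 needs 328; the known cells sum to 256, so (2,1) = 72.
Using row 4: 60 + 100 + 56 + ? → (4,3) = 328 − 216 = 112.

112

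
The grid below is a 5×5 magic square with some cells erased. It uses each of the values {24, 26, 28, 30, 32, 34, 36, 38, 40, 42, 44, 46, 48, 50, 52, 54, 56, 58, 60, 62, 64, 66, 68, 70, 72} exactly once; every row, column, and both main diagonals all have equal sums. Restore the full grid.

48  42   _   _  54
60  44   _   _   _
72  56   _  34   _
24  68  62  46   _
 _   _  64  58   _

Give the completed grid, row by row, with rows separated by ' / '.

48 42 26 70 54 / 60 44 38 32 66 / 72 56 50 34 28 / 24 68 62 46 40 / 36 30 64 58 52

The 25 entries sum to 1200, so each line sums to 1200/5 = 240.
Row 4 must total 240; the given cells sum to 200, so (4,5) = 40.
The remaining cell in column 1 is (5,1) = 240 − 204 = 36.
Column 2 needs 240; the known cells sum to 210, so (5,2) = 30.
Row 5 must total 240; the given cells sum to 188, so (5,5) = 52.
Main diagonal must total 240; the given cells sum to 190, so (3,3) = 50.
Anti-diagonal must total 240; the given cells sum to 208, so (2,4) = 32.
From row 3, 240 − (72 + 56 + 50 + 34) gives (3,5) = 28.
The remaining cell in column 4 is (1,4) = 240 − 170 = 70.
The remaining cell in column 5 is (2,5) = 240 − 174 = 66.
Row 1 needs 240; the known cells sum to 214, so (1,3) = 26.
Using row 2: 60 + 44 + 32 + 66 + ? → (2,3) = 240 − 202 = 38.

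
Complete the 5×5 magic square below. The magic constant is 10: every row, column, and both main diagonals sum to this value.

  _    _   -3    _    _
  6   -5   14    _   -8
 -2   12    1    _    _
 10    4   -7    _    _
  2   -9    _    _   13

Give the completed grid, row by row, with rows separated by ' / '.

The remaining cell in row 2 is (2,4) = 10 − 7 = 3.
The remaining cell in column 1 is (1,1) = 10 − 16 = -6.
Using column 2: -5 + 12 + 4 + (-9) + ? → (1,2) = 10 − 2 = 8.
Using column 3: -3 + 14 + 1 + (-7) + ? → (5,3) = 10 − 5 = 5.
The remaining cell in main diagonal is (4,4) = 10 − 3 = 7.
From anti-diagonal, 10 − (3 + 1 + 4 + 2) gives (1,5) = 0.
Using row 1: -6 + 8 + (-3) + 0 + ? → (1,4) = 10 − (-1) = 11.
Row 4: 10 + 4 + (-7) + 7 + ? = 10, so (4,5) = -4.
The remaining cell in row 5 is (5,4) = 10 − 11 = -1.
Using column 4: 11 + 3 + 7 + (-1) + ? → (3,4) = 10 − 20 = -10.
Column 5 must total 10; the given cells sum to 1, so (3,5) = 9.

-6 8 -3 11 0 / 6 -5 14 3 -8 / -2 12 1 -10 9 / 10 4 -7 7 -4 / 2 -9 5 -1 13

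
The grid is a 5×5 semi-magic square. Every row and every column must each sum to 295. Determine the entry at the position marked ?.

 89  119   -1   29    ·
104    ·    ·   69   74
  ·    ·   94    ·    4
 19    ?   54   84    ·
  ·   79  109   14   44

The remaining cell in row 1 is (1,5) = 295 − 236 = 59.
From row 5, 295 − (79 + 109 + 14 + 44) gives (5,1) = 49.
From column 1, 295 − (89 + 104 + 19 + 49) gives (3,1) = 34.
Column 3 must total 295; the given cells sum to 256, so (2,3) = 39.
Column 4 must total 295; the given cells sum to 196, so (3,4) = 99.
Column 5: 59 + 74 + 4 + 44 + ? = 295, so (4,5) = 114.
Using row 2: 104 + 39 + 69 + 74 + ? → (2,2) = 295 − 286 = 9.
Row 3 must total 295; the given cells sum to 231, so (3,2) = 64.
From row 4, 295 − (19 + 54 + 84 + 114) gives (4,2) = 24.

24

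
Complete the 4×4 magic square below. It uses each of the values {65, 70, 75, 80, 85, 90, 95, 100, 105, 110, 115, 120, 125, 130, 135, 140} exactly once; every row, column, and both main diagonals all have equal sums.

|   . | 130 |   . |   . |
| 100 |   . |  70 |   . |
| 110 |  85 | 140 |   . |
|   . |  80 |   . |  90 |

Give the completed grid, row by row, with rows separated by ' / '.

65 130 95 120 / 100 115 70 125 / 110 85 140 75 / 135 80 105 90

The 16 entries sum to 1640, so each line sums to 1640/4 = 410.
Row 3: 110 + 85 + 140 + ? = 410, so (3,4) = 75.
Column 2: 130 + 85 + 80 + ? = 410, so (2,2) = 115.
Using main diagonal: 115 + 140 + 90 + ? → (1,1) = 410 − 345 = 65.
Using row 2: 100 + 115 + 70 + ? → (2,4) = 410 − 285 = 125.
Column 1 needs 410; the known cells sum to 275, so (4,1) = 135.
Column 4 needs 410; the known cells sum to 290, so (1,4) = 120.
Using row 1: 65 + 130 + 120 + ? → (1,3) = 410 − 315 = 95.
From row 4, 410 − (135 + 80 + 90) gives (4,3) = 105.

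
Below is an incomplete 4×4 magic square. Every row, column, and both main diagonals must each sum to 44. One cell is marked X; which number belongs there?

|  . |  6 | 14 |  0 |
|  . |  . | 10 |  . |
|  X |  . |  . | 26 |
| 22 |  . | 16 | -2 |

2

The remaining cell in row 1 is (1,1) = 44 − 20 = 24.
Using row 4: 22 + 16 + (-2) + ? → (4,2) = 44 − 36 = 8.
Column 3 needs 44; the known cells sum to 40, so (3,3) = 4.
Using column 4: 0 + 26 + (-2) + ? → (2,4) = 44 − 24 = 20.
From main diagonal, 44 − (24 + 4 + (-2)) gives (2,2) = 18.
Anti-diagonal: 0 + 10 + 22 + ? = 44, so (3,2) = 12.
Row 2: 18 + 10 + 20 + ? = 44, so (2,1) = -4.
Row 3 needs 44; the known cells sum to 42, so (3,1) = 2.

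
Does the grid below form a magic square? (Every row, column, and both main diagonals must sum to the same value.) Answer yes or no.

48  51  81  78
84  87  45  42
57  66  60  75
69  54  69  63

Row 1: 48 + 51 + 81 + 78 = 258.
Row 2: 84 + 87 + 45 + 42 = 258.
Row 3: 57 + 66 + 60 + 75 = 258.
Row 4: 69 + 54 + 69 + 63 = 255.
Column 1: 48 + 84 + 57 + 69 = 258.
Column 2: 51 + 87 + 66 + 54 = 258.
Column 3: 81 + 45 + 60 + 69 = 255.
Column 4: 78 + 42 + 75 + 63 = 258.
Main diagonal: 48 + 87 + 60 + 63 = 258.
Anti-diagonal: 78 + 45 + 66 + 69 = 258.

No — row 4 sums to 255 but column 2 sums to 258.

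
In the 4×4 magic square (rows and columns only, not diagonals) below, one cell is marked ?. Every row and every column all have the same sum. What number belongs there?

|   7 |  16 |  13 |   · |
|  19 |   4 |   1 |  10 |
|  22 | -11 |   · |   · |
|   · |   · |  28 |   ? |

-5

Row 2 is complete and sums to 34; that is the magic constant.
The remaining cell in row 1 is (1,4) = 34 − 36 = -2.
Column 1 needs 34; the known cells sum to 48, so (4,1) = -14.
From column 2, 34 − (16 + 4 + (-11)) gives (4,2) = 25.
Using column 3: 13 + 1 + 28 + ? → (3,3) = 34 − 42 = -8.
Using row 3: 22 + (-11) + (-8) + ? → (3,4) = 34 − 3 = 31.
The remaining cell in row 4 is (4,4) = 34 − 39 = -5.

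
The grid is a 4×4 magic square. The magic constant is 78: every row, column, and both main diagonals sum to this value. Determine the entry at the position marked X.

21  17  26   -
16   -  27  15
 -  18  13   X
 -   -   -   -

25

Row 1 needs 78; the known cells sum to 64, so (1,4) = 14.
Row 2 must total 78; the given cells sum to 58, so (2,2) = 20.
The remaining cell in column 2 is (4,2) = 78 − 55 = 23.
Using column 3: 26 + 27 + 13 + ? → (4,3) = 78 − 66 = 12.
The remaining cell in main diagonal is (4,4) = 78 − 54 = 24.
Anti-diagonal needs 78; the known cells sum to 59, so (4,1) = 19.
From column 1, 78 − (21 + 16 + 19) gives (3,1) = 22.
Column 4 must total 78; the given cells sum to 53, so (3,4) = 25.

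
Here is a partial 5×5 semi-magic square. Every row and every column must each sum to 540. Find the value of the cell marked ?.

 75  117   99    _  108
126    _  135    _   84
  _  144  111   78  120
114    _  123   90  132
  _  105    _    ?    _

From row 1, 540 − (75 + 117 + 99 + 108) gives (1,4) = 141.
Using row 3: 144 + 111 + 78 + 120 + ? → (3,1) = 540 − 453 = 87.
Row 4 must total 540; the given cells sum to 459, so (4,2) = 81.
Column 1 needs 540; the known cells sum to 402, so (5,1) = 138.
Column 2: 117 + 144 + 81 + 105 + ? = 540, so (2,2) = 93.
Column 3 needs 540; the known cells sum to 468, so (5,3) = 72.
The remaining cell in column 5 is (5,5) = 540 − 444 = 96.
The remaining cell in row 2 is (2,4) = 540 − 438 = 102.
Row 5 must total 540; the given cells sum to 411, so (5,4) = 129.

129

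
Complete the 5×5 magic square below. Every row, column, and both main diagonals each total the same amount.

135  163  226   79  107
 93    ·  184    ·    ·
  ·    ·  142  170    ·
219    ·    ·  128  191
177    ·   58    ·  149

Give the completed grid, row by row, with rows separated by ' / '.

135 163 226 79 107 / 93 156 184 212 65 / 86 114 142 170 198 / 219 72 100 128 191 / 177 205 58 121 149

Row 1 is already complete: 135 + 163 + 226 + 79 + 107 = 710, so that is the magic constant.
Column 1: 135 + 93 + 219 + 177 + ? = 710, so (3,1) = 86.
Column 3 must total 710; the given cells sum to 610, so (4,3) = 100.
Main diagonal needs 710; the known cells sum to 554, so (2,2) = 156.
Using row 4: 219 + 100 + 128 + 191 + ? → (4,2) = 710 − 638 = 72.
Anti-diagonal needs 710; the known cells sum to 498, so (2,4) = 212.
Using row 2: 93 + 156 + 184 + 212 + ? → (2,5) = 710 − 645 = 65.
Column 4: 79 + 212 + 170 + 128 + ? = 710, so (5,4) = 121.
Using column 5: 107 + 65 + 191 + 149 + ? → (3,5) = 710 − 512 = 198.
From row 3, 710 − (86 + 142 + 170 + 198) gives (3,2) = 114.
Row 5: 177 + 58 + 121 + 149 + ? = 710, so (5,2) = 205.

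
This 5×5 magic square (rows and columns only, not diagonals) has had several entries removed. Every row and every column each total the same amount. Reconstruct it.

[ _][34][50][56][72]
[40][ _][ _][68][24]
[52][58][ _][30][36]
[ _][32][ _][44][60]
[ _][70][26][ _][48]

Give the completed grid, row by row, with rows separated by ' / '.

Column 5 is already complete: 72 + 24 + 36 + 60 + 48 = 240, so that is the magic constant.
Row 1: 34 + 50 + 56 + 72 + ? = 240, so (1,1) = 28.
Row 3 must total 240; the given cells sum to 176, so (3,3) = 64.
The remaining cell in column 2 is (2,2) = 240 − 194 = 46.
From column 4, 240 − (56 + 68 + 30 + 44) gives (5,4) = 42.
Row 2 needs 240; the known cells sum to 178, so (2,3) = 62.
Using row 5: 70 + 26 + 42 + 48 + ? → (5,1) = 240 − 186 = 54.
Using column 1: 28 + 40 + 52 + 54 + ? → (4,1) = 240 − 174 = 66.
Column 3: 50 + 62 + 64 + 26 + ? = 240, so (4,3) = 38.

28 34 50 56 72 / 40 46 62 68 24 / 52 58 64 30 36 / 66 32 38 44 60 / 54 70 26 42 48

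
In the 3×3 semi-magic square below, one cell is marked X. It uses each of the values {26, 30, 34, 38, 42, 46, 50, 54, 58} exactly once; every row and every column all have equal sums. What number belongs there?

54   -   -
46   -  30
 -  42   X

58

The 9 entries sum to 378, so each line sums to 378/3 = 126.
Row 2 must total 126; the given cells sum to 76, so (2,2) = 50.
Column 1 must total 126; the given cells sum to 100, so (3,1) = 26.
The remaining cell in column 2 is (1,2) = 126 − 92 = 34.
Row 1 must total 126; the given cells sum to 88, so (1,3) = 38.
Row 3 must total 126; the given cells sum to 68, so (3,3) = 58.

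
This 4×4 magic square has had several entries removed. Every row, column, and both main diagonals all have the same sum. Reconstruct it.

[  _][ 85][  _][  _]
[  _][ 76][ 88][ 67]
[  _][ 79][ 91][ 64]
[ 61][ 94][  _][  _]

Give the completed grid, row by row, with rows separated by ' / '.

70 85 73 106 / 103 76 88 67 / 100 79 91 64 / 61 94 82 97

Column 2 is already complete: 85 + 76 + 79 + 94 = 334, so that is the magic constant.
From row 2, 334 − (76 + 88 + 67) gives (2,1) = 103.
Row 3 must total 334; the given cells sum to 234, so (3,1) = 100.
Using column 1: 103 + 100 + 61 + ? → (1,1) = 334 − 264 = 70.
Main diagonal: 70 + 76 + 91 + ? = 334, so (4,4) = 97.
The remaining cell in anti-diagonal is (1,4) = 334 − 228 = 106.
Row 1: 70 + 85 + 106 + ? = 334, so (1,3) = 73.
Row 4 must total 334; the given cells sum to 252, so (4,3) = 82.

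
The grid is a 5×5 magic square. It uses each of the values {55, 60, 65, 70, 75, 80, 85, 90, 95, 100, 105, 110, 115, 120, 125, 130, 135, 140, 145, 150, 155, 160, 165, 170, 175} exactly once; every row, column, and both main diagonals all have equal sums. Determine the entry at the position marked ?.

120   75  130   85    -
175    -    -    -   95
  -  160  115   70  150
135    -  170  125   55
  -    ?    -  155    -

The 25 entries sum to 2875, so each line sums to 2875/5 = 575.
The remaining cell in row 1 is (1,5) = 575 − 410 = 165.
From row 3, 575 − (160 + 115 + 70 + 150) gives (3,1) = 80.
The remaining cell in row 4 is (4,2) = 575 − 485 = 90.
The remaining cell in column 1 is (5,1) = 575 − 510 = 65.
The remaining cell in column 4 is (2,4) = 575 − 435 = 140.
From column 5, 575 − (165 + 95 + 150 + 55) gives (5,5) = 110.
Using main diagonal: 120 + 115 + 125 + 110 + ? → (2,2) = 575 − 470 = 105.
From row 2, 575 − (175 + 105 + 140 + 95) gives (2,3) = 60.
Column 2 needs 575; the known cells sum to 430, so (5,2) = 145.

145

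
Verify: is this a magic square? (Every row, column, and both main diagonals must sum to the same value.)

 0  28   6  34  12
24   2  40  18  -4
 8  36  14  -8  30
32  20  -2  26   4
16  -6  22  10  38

Row 1: 0 + 28 + 6 + 34 + 12 = 80.
Row 2: 24 + 2 + 40 + 18 + (-4) = 80.
Row 3: 8 + 36 + 14 + (-8) + 30 = 80.
Row 4: 32 + 20 + (-2) + 26 + 4 = 80.
Row 5: 16 + (-6) + 22 + 10 + 38 = 80.
Column 1: 0 + 24 + 8 + 32 + 16 = 80.
Column 2: 28 + 2 + 36 + 20 + (-6) = 80.
Column 3: 6 + 40 + 14 + (-2) + 22 = 80.
Column 4: 34 + 18 + (-8) + 26 + 10 = 80.
Column 5: 12 + (-4) + 30 + 4 + 38 = 80.
Main diagonal: 0 + 2 + 14 + 26 + 38 = 80.
Anti-diagonal: 12 + 18 + 14 + 20 + 16 = 80.
All lines sum to 80.

Yes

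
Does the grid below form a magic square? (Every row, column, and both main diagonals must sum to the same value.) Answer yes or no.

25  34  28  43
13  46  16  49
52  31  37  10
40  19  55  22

No — anti-diagonal sums to 130 but column 3 sums to 136.

Row 1: 25 + 34 + 28 + 43 = 130.
Row 2: 13 + 46 + 16 + 49 = 124.
Row 3: 52 + 31 + 37 + 10 = 130.
Row 4: 40 + 19 + 55 + 22 = 136.
Column 1: 25 + 13 + 52 + 40 = 130.
Column 2: 34 + 46 + 31 + 19 = 130.
Column 3: 28 + 16 + 37 + 55 = 136.
Column 4: 43 + 49 + 10 + 22 = 124.
Main diagonal: 25 + 46 + 37 + 22 = 130.
Anti-diagonal: 43 + 16 + 31 + 40 = 130.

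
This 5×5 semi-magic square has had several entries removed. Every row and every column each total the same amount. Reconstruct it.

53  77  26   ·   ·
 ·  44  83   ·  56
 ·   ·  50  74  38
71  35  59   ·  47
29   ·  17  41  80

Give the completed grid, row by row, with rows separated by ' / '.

Column 3 is already complete: 26 + 83 + 50 + 59 + 17 = 235, so that is the magic constant.
Row 4 must total 235; the given cells sum to 212, so (4,4) = 23.
Row 5 needs 235; the known cells sum to 167, so (5,2) = 68.
Column 2: 77 + 44 + 35 + 68 + ? = 235, so (3,2) = 11.
Column 5: 56 + 38 + 47 + 80 + ? = 235, so (1,5) = 14.
Row 1: 53 + 77 + 26 + 14 + ? = 235, so (1,4) = 65.
Row 3: 11 + 50 + 74 + 38 + ? = 235, so (3,1) = 62.
Column 1 needs 235; the known cells sum to 215, so (2,1) = 20.
From column 4, 235 − (65 + 74 + 23 + 41) gives (2,4) = 32.

53 77 26 65 14 / 20 44 83 32 56 / 62 11 50 74 38 / 71 35 59 23 47 / 29 68 17 41 80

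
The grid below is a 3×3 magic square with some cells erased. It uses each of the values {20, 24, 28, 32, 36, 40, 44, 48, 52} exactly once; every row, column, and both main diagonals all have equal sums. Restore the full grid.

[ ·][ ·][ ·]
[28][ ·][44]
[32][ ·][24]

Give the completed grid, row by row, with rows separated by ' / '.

The 9 entries sum to 324, so each line sums to 324/3 = 108.
The remaining cell in row 2 is (2,2) = 108 − 72 = 36.
Row 3 must total 108; the given cells sum to 56, so (3,2) = 52.
Using column 1: 28 + 32 + ? → (1,1) = 108 − 60 = 48.
Column 2 must total 108; the given cells sum to 88, so (1,2) = 20.
Column 3 must total 108; the given cells sum to 68, so (1,3) = 40.

48 20 40 / 28 36 44 / 32 52 24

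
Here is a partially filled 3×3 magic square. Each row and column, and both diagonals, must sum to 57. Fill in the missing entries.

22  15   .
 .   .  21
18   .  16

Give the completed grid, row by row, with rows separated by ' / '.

Row 1 needs 57; the known cells sum to 37, so (1,3) = 20.
The remaining cell in row 3 is (3,2) = 57 − 34 = 23.
Column 1 must total 57; the given cells sum to 40, so (2,1) = 17.
Column 2: 15 + 23 + ? = 57, so (2,2) = 19.

22 15 20 / 17 19 21 / 18 23 16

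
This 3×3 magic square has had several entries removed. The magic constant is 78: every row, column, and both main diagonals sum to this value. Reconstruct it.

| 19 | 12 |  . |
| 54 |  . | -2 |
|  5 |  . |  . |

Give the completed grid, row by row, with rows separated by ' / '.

From row 1, 78 − (19 + 12) gives (1,3) = 47.
Using row 2: 54 + (-2) + ? → (2,2) = 78 − 52 = 26.
From column 2, 78 − (12 + 26) gives (3,2) = 40.
The remaining cell in column 3 is (3,3) = 78 − 45 = 33.

19 12 47 / 54 26 -2 / 5 40 33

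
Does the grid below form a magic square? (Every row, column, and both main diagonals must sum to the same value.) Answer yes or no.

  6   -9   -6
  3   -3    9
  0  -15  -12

Row 1: 6 + (-9) + (-6) = -9.
Row 2: 3 + (-3) + 9 = 9.
Row 3: 0 + (-15) + (-12) = -27.
Column 1: 6 + 3 + 0 = 9.
Column 2: -9 + (-3) + (-15) = -27.
Column 3: -6 + 9 + (-12) = -9.
Main diagonal: 6 + (-3) + (-12) = -9.
Anti-diagonal: -6 + (-3) + 0 = -9.

No — column 3 sums to -9 but row 3 sums to -27.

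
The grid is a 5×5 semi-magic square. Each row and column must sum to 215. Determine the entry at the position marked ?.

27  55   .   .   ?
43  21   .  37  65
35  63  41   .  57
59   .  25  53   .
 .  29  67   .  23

Row 2 must total 215; the given cells sum to 166, so (2,3) = 49.
The remaining cell in row 3 is (3,4) = 215 − 196 = 19.
Column 1 needs 215; the known cells sum to 164, so (5,1) = 51.
Using column 2: 55 + 21 + 63 + 29 + ? → (4,2) = 215 − 168 = 47.
Column 3: 49 + 41 + 25 + 67 + ? = 215, so (1,3) = 33.
Row 4 needs 215; the known cells sum to 184, so (4,5) = 31.
Row 5 needs 215; the known cells sum to 170, so (5,4) = 45.
Using column 4: 37 + 19 + 53 + 45 + ? → (1,4) = 215 − 154 = 61.
Column 5 must total 215; the given cells sum to 176, so (1,5) = 39.

39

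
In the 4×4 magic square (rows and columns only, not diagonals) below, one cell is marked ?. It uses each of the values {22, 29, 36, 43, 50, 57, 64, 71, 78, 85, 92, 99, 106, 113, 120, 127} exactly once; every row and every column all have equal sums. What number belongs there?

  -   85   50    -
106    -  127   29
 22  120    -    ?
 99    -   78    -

The 16 entries sum to 1192, so each line sums to 1192/4 = 298.
The remaining cell in row 2 is (2,2) = 298 − 262 = 36.
Column 1 needs 298; the known cells sum to 227, so (1,1) = 71.
The remaining cell in column 2 is (4,2) = 298 − 241 = 57.
Using column 3: 50 + 127 + 78 + ? → (3,3) = 298 − 255 = 43.
From row 1, 298 − (71 + 85 + 50) gives (1,4) = 92.
Using row 3: 22 + 120 + 43 + ? → (3,4) = 298 − 185 = 113.

113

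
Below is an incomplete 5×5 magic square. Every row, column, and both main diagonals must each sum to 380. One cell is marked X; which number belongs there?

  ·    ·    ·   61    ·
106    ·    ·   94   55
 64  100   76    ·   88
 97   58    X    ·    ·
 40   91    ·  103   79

Using row 3: 64 + 100 + 76 + 88 + ? → (3,4) = 380 − 328 = 52.
From row 5, 380 − (40 + 91 + 103 + 79) gives (5,3) = 67.
The remaining cell in column 1 is (1,1) = 380 − 307 = 73.
From column 4, 380 − (61 + 94 + 52 + 103) gives (4,4) = 70.
Main diagonal: 73 + 76 + 70 + 79 + ? = 380, so (2,2) = 82.
Using anti-diagonal: 94 + 76 + 58 + 40 + ? → (1,5) = 380 − 268 = 112.
Using row 2: 106 + 82 + 94 + 55 + ? → (2,3) = 380 − 337 = 43.
Column 2: 82 + 100 + 58 + 91 + ? = 380, so (1,2) = 49.
Column 5: 112 + 55 + 88 + 79 + ? = 380, so (4,5) = 46.
Row 1 needs 380; the known cells sum to 295, so (1,3) = 85.
Using row 4: 97 + 58 + 70 + 46 + ? → (4,3) = 380 − 271 = 109.

109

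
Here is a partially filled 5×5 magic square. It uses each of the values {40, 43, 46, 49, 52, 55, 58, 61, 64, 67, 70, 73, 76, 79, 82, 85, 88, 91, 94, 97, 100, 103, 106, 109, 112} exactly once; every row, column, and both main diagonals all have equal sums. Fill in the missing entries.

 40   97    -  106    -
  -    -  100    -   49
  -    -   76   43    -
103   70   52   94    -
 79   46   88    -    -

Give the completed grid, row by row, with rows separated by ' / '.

The 25 entries sum to 1900, so each line sums to 1900/5 = 380.
Row 4 needs 380; the known cells sum to 319, so (4,5) = 61.
Column 3: 100 + 76 + 52 + 88 + ? = 380, so (1,3) = 64.
The remaining cell in row 1 is (1,5) = 380 − 307 = 73.
Anti-diagonal needs 380; the known cells sum to 298, so (2,4) = 82.
Column 4 needs 380; the known cells sum to 325, so (5,4) = 55.
Row 5 needs 380; the known cells sum to 268, so (5,5) = 112.
Column 5 must total 380; the given cells sum to 295, so (3,5) = 85.
Main diagonal must total 380; the given cells sum to 322, so (2,2) = 58.
Row 2 needs 380; the known cells sum to 289, so (2,1) = 91.
Column 1 needs 380; the known cells sum to 313, so (3,1) = 67.
Using column 2: 97 + 58 + 70 + 46 + ? → (3,2) = 380 − 271 = 109.

40 97 64 106 73 / 91 58 100 82 49 / 67 109 76 43 85 / 103 70 52 94 61 / 79 46 88 55 112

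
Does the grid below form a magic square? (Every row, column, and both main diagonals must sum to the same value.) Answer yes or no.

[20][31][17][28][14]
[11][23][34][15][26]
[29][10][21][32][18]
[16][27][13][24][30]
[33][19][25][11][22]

Row 1: 20 + 31 + 17 + 28 + 14 = 110.
Row 2: 11 + 23 + 34 + 15 + 26 = 109.
Row 3: 29 + 10 + 21 + 32 + 18 = 110.
Row 4: 16 + 27 + 13 + 24 + 30 = 110.
Row 5: 33 + 19 + 25 + 11 + 22 = 110.
Column 1: 20 + 11 + 29 + 16 + 33 = 109.
Column 2: 31 + 23 + 10 + 27 + 19 = 110.
Column 3: 17 + 34 + 21 + 13 + 25 = 110.
Column 4: 28 + 15 + 32 + 24 + 11 = 110.
Column 5: 14 + 26 + 18 + 30 + 22 = 110.
Main diagonal: 20 + 23 + 21 + 24 + 22 = 110.
Anti-diagonal: 14 + 15 + 21 + 27 + 33 = 110.

No — column 1 sums to 109 but row 5 sums to 110.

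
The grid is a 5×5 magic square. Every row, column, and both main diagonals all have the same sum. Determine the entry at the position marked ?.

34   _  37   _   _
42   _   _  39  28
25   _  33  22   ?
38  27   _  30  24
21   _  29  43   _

Column 1 is complete and sums to 160; that is the magic constant.
Row 4 needs 160; the known cells sum to 119, so (4,3) = 41.
Column 3: 37 + 33 + 41 + 29 + ? = 160, so (2,3) = 20.
The remaining cell in column 4 is (1,4) = 160 − 134 = 26.
Using anti-diagonal: 39 + 33 + 27 + 21 + ? → (1,5) = 160 − 120 = 40.
Row 1 must total 160; the given cells sum to 137, so (1,2) = 23.
From row 2, 160 − (42 + 20 + 39 + 28) gives (2,2) = 31.
Main diagonal: 34 + 31 + 33 + 30 + ? = 160, so (5,5) = 32.
Row 5 needs 160; the known cells sum to 125, so (5,2) = 35.
Using column 2: 23 + 31 + 27 + 35 + ? → (3,2) = 160 − 116 = 44.
Column 5: 40 + 28 + 24 + 32 + ? = 160, so (3,5) = 36.

36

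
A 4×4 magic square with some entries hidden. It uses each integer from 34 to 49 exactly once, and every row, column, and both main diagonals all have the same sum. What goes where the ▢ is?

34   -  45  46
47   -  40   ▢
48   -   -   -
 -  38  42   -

The entries are 34 through 49, which sum to 664, so each line sums to 664/4 = 166.
Row 1 needs 166; the known cells sum to 125, so (1,2) = 41.
Column 1: 34 + 47 + 48 + ? = 166, so (4,1) = 37.
Column 3: 45 + 40 + 42 + ? = 166, so (3,3) = 39.
Anti-diagonal must total 166; the given cells sum to 123, so (3,2) = 43.
Row 3: 48 + 43 + 39 + ? = 166, so (3,4) = 36.
Row 4: 37 + 38 + 42 + ? = 166, so (4,4) = 49.
Column 2 must total 166; the given cells sum to 122, so (2,2) = 44.
The remaining cell in column 4 is (2,4) = 166 − 131 = 35.

35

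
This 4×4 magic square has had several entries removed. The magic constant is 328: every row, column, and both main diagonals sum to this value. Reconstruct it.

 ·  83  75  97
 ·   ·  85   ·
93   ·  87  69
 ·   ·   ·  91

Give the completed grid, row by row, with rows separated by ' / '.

The remaining cell in row 1 is (1,1) = 328 − 255 = 73.
From row 3, 328 − (93 + 87 + 69) gives (3,2) = 79.
Column 3 must total 328; the given cells sum to 247, so (4,3) = 81.
From column 4, 328 − (97 + 69 + 91) gives (2,4) = 71.
From main diagonal, 328 − (73 + 87 + 91) gives (2,2) = 77.
The remaining cell in anti-diagonal is (4,1) = 328 − 261 = 67.
Row 2 needs 328; the known cells sum to 233, so (2,1) = 95.
From row 4, 328 − (67 + 81 + 91) gives (4,2) = 89.

73 83 75 97 / 95 77 85 71 / 93 79 87 69 / 67 89 81 91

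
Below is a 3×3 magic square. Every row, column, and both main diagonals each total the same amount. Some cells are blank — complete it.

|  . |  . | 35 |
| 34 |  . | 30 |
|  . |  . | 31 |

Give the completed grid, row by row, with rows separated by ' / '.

33 28 35 / 34 32 30 / 29 36 31

Column 3 is already complete: 35 + 30 + 31 = 96, so that is the magic constant.
Row 2 must total 96; the given cells sum to 64, so (2,2) = 32.
Main diagonal must total 96; the given cells sum to 63, so (1,1) = 33.
From anti-diagonal, 96 − (35 + 32) gives (3,1) = 29.
The remaining cell in row 1 is (1,2) = 96 − 68 = 28.
Using row 3: 29 + 31 + ? → (3,2) = 96 − 60 = 36.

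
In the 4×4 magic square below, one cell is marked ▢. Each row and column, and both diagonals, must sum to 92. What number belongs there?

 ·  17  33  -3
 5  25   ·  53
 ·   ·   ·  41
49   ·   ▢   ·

29

Using row 1: 17 + 33 + (-3) + ? → (1,1) = 92 − 47 = 45.
Row 2: 5 + 25 + 53 + ? = 92, so (2,3) = 9.
The remaining cell in column 1 is (3,1) = 92 − 99 = -7.
From column 4, 92 − (-3 + 53 + 41) gives (4,4) = 1.
Main diagonal: 45 + 25 + 1 + ? = 92, so (3,3) = 21.
Anti-diagonal: -3 + 9 + 49 + ? = 92, so (3,2) = 37.
Column 2 needs 92; the known cells sum to 79, so (4,2) = 13.
Using column 3: 33 + 9 + 21 + ? → (4,3) = 92 − 63 = 29.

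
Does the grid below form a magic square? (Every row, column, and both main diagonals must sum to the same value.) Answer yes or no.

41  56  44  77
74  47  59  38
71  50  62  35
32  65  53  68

Yes

Row 1: 41 + 56 + 44 + 77 = 218.
Row 2: 74 + 47 + 59 + 38 = 218.
Row 3: 71 + 50 + 62 + 35 = 218.
Row 4: 32 + 65 + 53 + 68 = 218.
Column 1: 41 + 74 + 71 + 32 = 218.
Column 2: 56 + 47 + 50 + 65 = 218.
Column 3: 44 + 59 + 62 + 53 = 218.
Column 4: 77 + 38 + 35 + 68 = 218.
Main diagonal: 41 + 47 + 62 + 68 = 218.
Anti-diagonal: 77 + 59 + 50 + 32 = 218.
All lines sum to 218.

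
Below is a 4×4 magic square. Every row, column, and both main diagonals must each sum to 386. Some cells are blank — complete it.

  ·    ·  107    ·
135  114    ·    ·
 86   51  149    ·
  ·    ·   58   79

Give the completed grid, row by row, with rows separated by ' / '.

44 93 107 142 / 135 114 72 65 / 86 51 149 100 / 121 128 58 79

Using row 3: 86 + 51 + 149 + ? → (3,4) = 386 − 286 = 100.
Column 3: 107 + 149 + 58 + ? = 386, so (2,3) = 72.
Main diagonal: 114 + 149 + 79 + ? = 386, so (1,1) = 44.
Using row 2: 135 + 114 + 72 + ? → (2,4) = 386 − 321 = 65.
The remaining cell in column 1 is (4,1) = 386 − 265 = 121.
Using column 4: 65 + 100 + 79 + ? → (1,4) = 386 − 244 = 142.
Using row 1: 44 + 107 + 142 + ? → (1,2) = 386 − 293 = 93.
The remaining cell in row 4 is (4,2) = 386 − 258 = 128.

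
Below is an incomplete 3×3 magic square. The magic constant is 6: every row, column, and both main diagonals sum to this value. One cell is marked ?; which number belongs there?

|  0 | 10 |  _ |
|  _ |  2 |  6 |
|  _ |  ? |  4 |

-6

The remaining cell in row 1 is (1,3) = 6 − 10 = -4.
Using row 2: 2 + 6 + ? → (2,1) = 6 − 8 = -2.
Using column 1: 0 + (-2) + ? → (3,1) = 6 − (-2) = 8.
Column 2 needs 6; the known cells sum to 12, so (3,2) = -6.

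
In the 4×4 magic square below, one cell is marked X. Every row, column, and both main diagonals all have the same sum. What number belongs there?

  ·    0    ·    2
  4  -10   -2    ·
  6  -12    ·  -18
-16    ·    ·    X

Anti-diagonal is complete and sums to -28; that is the magic constant.
Row 2 must total -28; the given cells sum to -8, so (2,4) = -20.
Using row 3: 6 + (-12) + (-18) + ? → (3,3) = -28 − (-24) = -4.
The remaining cell in column 1 is (1,1) = -28 − (-6) = -22.
The remaining cell in column 2 is (4,2) = -28 − (-22) = -6.
Column 4 must total -28; the given cells sum to -36, so (4,4) = 8.

8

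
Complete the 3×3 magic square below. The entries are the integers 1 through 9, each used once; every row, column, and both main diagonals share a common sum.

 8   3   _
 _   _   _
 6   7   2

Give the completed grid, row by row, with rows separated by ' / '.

The entries are 1 through 9, which sum to 45, so each line sums to 45/3 = 15.
Row 1: 8 + 3 + ? = 15, so (1,3) = 4.
Column 1 needs 15; the known cells sum to 14, so (2,1) = 1.
From column 2, 15 − (3 + 7) gives (2,2) = 5.
From column 3, 15 − (4 + 2) gives (2,3) = 9.

8 3 4 / 1 5 9 / 6 7 2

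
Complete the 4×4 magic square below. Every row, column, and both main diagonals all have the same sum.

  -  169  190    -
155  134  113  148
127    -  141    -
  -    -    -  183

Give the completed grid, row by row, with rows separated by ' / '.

Row 2 is already complete: 155 + 134 + 113 + 148 = 550, so that is the magic constant.
The remaining cell in column 3 is (4,3) = 550 − 444 = 106.
Using main diagonal: 134 + 141 + 183 + ? → (1,1) = 550 − 458 = 92.
The remaining cell in row 1 is (1,4) = 550 − 451 = 99.
The remaining cell in column 1 is (4,1) = 550 − 374 = 176.
Column 4 must total 550; the given cells sum to 430, so (3,4) = 120.
Anti-diagonal needs 550; the known cells sum to 388, so (3,2) = 162.
Row 4 must total 550; the given cells sum to 465, so (4,2) = 85.

92 169 190 99 / 155 134 113 148 / 127 162 141 120 / 176 85 106 183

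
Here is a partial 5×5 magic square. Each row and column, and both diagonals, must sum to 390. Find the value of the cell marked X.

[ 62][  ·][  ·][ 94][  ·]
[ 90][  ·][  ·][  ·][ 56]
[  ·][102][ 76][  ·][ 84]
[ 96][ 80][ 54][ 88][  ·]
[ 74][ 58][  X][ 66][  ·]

92

From row 4, 390 − (96 + 80 + 54 + 88) gives (4,5) = 72.
From column 1, 390 − (62 + 90 + 96 + 74) gives (3,1) = 68.
Using row 3: 68 + 102 + 76 + 84 + ? → (3,4) = 390 − 330 = 60.
Using column 4: 94 + 60 + 88 + 66 + ? → (2,4) = 390 − 308 = 82.
Anti-diagonal must total 390; the given cells sum to 312, so (1,5) = 78.
Using column 5: 78 + 56 + 84 + 72 + ? → (5,5) = 390 − 290 = 100.
Using main diagonal: 62 + 76 + 88 + 100 + ? → (2,2) = 390 − 326 = 64.
From row 2, 390 − (90 + 64 + 82 + 56) gives (2,3) = 98.
Row 5: 74 + 58 + 66 + 100 + ? = 390, so (5,3) = 92.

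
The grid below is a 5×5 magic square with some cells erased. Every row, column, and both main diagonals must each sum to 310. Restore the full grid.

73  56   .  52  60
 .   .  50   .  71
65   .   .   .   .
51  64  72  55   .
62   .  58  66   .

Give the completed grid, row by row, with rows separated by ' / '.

Row 1 needs 310; the known cells sum to 241, so (1,3) = 69.
Row 4 needs 310; the known cells sum to 242, so (4,5) = 68.
The remaining cell in column 1 is (2,1) = 310 − 251 = 59.
The remaining cell in column 3 is (3,3) = 310 − 249 = 61.
Anti-diagonal must total 310; the given cells sum to 247, so (2,4) = 63.
Using row 2: 59 + 50 + 63 + 71 + ? → (2,2) = 310 − 243 = 67.
From column 4, 310 − (52 + 63 + 55 + 66) gives (3,4) = 74.
Main diagonal must total 310; the given cells sum to 256, so (5,5) = 54.
Row 5 must total 310; the given cells sum to 240, so (5,2) = 70.
Using column 2: 56 + 67 + 64 + 70 + ? → (3,2) = 310 − 257 = 53.
Column 5 needs 310; the known cells sum to 253, so (3,5) = 57.

73 56 69 52 60 / 59 67 50 63 71 / 65 53 61 74 57 / 51 64 72 55 68 / 62 70 58 66 54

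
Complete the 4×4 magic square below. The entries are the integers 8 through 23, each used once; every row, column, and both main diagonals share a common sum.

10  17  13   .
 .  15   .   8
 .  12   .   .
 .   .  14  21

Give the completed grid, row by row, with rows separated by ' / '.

The entries are 8 through 23, which sum to 248, so each line sums to 248/4 = 62.
Row 1: 10 + 17 + 13 + ? = 62, so (1,4) = 22.
Using column 2: 17 + 15 + 12 + ? → (4,2) = 62 − 44 = 18.
Column 4: 22 + 8 + 21 + ? = 62, so (3,4) = 11.
Main diagonal must total 62; the given cells sum to 46, so (3,3) = 16.
Row 3 needs 62; the known cells sum to 39, so (3,1) = 23.
The remaining cell in row 4 is (4,1) = 62 − 53 = 9.
Column 1 needs 62; the known cells sum to 42, so (2,1) = 20.
Column 3 needs 62; the known cells sum to 43, so (2,3) = 19.

10 17 13 22 / 20 15 19 8 / 23 12 16 11 / 9 18 14 21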